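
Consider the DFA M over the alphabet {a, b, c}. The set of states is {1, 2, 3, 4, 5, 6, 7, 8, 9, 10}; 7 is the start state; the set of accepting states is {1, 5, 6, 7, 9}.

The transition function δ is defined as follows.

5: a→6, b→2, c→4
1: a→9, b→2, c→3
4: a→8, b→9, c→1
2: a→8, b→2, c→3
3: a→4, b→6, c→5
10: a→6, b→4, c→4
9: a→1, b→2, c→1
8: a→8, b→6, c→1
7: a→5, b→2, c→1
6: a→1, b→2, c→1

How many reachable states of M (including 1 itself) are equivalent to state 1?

Reachable states from the start: {1,2,3,4,5,6,7,8,9}. Unreachable: {10} — drop them.
P0 = {1,5,6,7,9} | {2,3,4,8}.
Split {1,5,6,7,9} by δ(·,c) → {6,7,9} and {1,5}.
Refine {2,3,4,8} on symbol b: members go to different blocks, giving {3,4,8} and {2}.
Stable partition: {6,7,9} | {3,4,8} | {1,5} | {2} — 4 equivalence classes.
State 1 belongs to the block {1,5}, which has 2 states.

2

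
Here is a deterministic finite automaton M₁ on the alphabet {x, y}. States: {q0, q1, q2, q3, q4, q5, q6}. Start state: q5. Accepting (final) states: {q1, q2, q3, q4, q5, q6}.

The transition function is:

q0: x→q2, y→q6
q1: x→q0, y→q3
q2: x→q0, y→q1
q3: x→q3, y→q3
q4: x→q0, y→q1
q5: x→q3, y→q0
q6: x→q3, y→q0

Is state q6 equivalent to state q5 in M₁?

Reachable states from the start: {q0,q1,q2,q3,q5,q6}. Unreachable: {q4} — drop them.
Start with accepting vs non-accepting: {q1,q2,q3,q5,q6} | {q0}.
On input x, block {q1,q2,q3,q5,q6} splits into {q3,q5,q6} and {q1,q2}.
Refine {q3,q5,q6} on symbol y: members go to different blocks, giving {q5,q6} and {q3}.
Split {q1,q2} by δ(·,y) → {q1} and {q2}.
Stable partition: {q5,q6} | {q0} | {q1} | {q3} | {q2} — 5 equivalence classes.
q6 and q5 lie in the same block of the stable partition, so they are equivalent — no string distinguishes them.

Yes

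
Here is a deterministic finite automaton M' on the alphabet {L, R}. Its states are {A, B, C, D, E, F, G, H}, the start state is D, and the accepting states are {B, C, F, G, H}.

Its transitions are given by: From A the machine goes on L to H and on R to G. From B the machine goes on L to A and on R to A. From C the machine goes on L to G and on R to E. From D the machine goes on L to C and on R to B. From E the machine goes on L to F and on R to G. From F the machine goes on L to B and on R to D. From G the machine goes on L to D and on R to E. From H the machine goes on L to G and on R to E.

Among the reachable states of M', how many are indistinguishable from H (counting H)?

All states are reachable from the start state.
P0 = {B,C,F,G,H} | {A,D,E}.
Refine {B,C,F,G,H} on symbol L: members go to different blocks, giving {C,F,H} and {B,G}.
The partition is now stable with 3 blocks: {C,F,H} | {A,D,E} | {B,G}.
State H belongs to the block {C,F,H}, which has 3 states.

3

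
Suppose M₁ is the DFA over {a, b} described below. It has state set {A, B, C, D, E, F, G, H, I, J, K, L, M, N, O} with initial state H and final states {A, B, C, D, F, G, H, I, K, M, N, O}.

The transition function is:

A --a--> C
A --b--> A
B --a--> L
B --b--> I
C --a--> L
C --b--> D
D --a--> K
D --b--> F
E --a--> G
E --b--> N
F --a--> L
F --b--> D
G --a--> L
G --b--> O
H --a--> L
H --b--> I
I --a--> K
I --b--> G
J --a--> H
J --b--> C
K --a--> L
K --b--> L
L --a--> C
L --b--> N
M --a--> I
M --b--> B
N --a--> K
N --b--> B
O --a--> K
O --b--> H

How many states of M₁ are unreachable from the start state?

Starting at H and following transitions, the reachable set is {B, C, D, F, G, H, I, K, L, N, O}. That leaves A, E, J, M unreachable — 4 in total.

4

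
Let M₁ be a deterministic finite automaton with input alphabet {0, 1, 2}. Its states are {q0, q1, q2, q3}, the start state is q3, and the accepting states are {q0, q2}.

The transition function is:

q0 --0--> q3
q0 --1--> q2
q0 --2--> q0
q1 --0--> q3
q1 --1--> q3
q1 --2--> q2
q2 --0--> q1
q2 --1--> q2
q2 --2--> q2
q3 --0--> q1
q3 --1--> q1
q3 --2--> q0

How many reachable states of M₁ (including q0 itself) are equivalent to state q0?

Initial partition by acceptance: {q0,q2} | {q1,q3}.
Stable partition: {q0,q2} | {q1,q3} — 2 equivalence classes.
State q0 belongs to the block {q0,q2}, which has 2 states.

2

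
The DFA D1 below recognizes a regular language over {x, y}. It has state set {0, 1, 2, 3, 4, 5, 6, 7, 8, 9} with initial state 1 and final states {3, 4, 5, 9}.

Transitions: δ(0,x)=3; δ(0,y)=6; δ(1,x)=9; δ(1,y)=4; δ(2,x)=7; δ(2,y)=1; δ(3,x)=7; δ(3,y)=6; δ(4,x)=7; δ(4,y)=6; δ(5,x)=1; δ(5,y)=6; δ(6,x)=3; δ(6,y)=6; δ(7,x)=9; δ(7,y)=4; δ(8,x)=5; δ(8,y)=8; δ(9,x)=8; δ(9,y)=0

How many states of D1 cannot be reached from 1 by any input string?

BFS from 1 reaches {0, 1, 3, 4, 5, 6, 7, 8, 9}; the 1 state(s) 2 are never visited.

1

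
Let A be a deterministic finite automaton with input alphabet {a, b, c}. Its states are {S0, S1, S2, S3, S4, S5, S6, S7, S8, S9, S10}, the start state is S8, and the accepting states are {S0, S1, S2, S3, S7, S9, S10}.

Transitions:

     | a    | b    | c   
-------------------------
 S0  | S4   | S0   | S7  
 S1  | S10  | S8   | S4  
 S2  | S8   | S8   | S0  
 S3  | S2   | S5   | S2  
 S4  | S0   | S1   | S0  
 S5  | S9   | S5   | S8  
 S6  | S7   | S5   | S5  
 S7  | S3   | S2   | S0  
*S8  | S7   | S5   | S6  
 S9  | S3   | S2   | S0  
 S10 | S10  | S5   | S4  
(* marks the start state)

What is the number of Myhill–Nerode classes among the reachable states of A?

7

Start with accepting vs non-accepting: {S0,S1,S2,S3,S7,S9,S10} | {S4,S5,S6,S8}.
Split {S0,S1,S2,S3,S7,S9,S10} by δ(·,a) → {S1,S3,S7,S9,S10} and {S0,S2}.
Refine {S1,S3,S7,S9,S10} on symbol a: members go to different blocks, giving {S1,S7,S9,S10} and {S3}.
Split {S1,S7,S9,S10} by δ(·,a) → {S1,S10} and {S7,S9}.
On input a, block {S4,S5,S6,S8} splits into {S5,S6,S8} and {S4}.
On input a, block {S0,S2} splits into {S0} and {S2}.
Stable partition: {S1,S10} | {S5,S6,S8} | {S0} | {S3} | {S7,S9} | {S4} | {S2} — 7 equivalence classes.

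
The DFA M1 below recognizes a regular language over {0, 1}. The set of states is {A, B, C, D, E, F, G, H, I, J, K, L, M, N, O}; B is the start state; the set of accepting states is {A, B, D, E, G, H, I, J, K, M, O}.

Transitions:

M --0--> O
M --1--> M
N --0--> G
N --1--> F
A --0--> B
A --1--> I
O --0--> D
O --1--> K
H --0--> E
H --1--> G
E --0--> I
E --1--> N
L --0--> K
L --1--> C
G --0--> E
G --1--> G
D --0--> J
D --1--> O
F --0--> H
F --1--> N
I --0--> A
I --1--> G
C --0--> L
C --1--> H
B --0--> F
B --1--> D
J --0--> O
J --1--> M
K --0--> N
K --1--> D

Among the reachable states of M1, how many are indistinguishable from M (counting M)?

2

Reachable states from the start: {A,B,D,E,F,G,H,I,J,K,M,N,O}. Unreachable: {C,L} — drop them.
P0 = {A,B,D,E,G,H,I,J,K,M,O} | {F,N}.
Split {A,B,D,E,G,H,I,J,K,M,O} by δ(·,0) → {A,D,E,G,H,I,J,M,O} and {B,K}.
Refine {A,D,E,G,H,I,J,M,O} on symbol 0: members go to different blocks, giving {D,E,G,H,I,J,M,O} and {A}.
Refine {D,E,G,H,I,J,M,O} on symbol 0: members go to different blocks, giving {D,E,G,H,J,M,O} and {I}.
On input 0, block {D,E,G,H,J,M,O} splits into {D,G,H,J,M,O} and {E}.
Split {D,G,H,J,M,O} by δ(·,0) → {D,J,M,O} and {G,H}.
Split {D,J,M,O} by δ(·,1) → {D,J,M} and {O}.
Refine {D,J,M} on symbol 0: members go to different blocks, giving {J,M} and {D}.
No further refinement is possible. Final partition (9 blocks): {J,M} | {F,N} | {B,K} | {A} | {I} | {E} | {G,H} | {O} | {D}.
State M belongs to the block {J,M}, which has 2 states.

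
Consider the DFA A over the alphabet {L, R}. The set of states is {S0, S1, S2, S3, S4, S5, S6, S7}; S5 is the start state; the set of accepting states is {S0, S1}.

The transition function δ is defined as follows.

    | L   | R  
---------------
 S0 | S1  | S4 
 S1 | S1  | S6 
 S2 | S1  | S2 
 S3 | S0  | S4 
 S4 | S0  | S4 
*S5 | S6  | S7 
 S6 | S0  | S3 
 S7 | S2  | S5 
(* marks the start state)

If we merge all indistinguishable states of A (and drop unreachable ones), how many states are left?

Every state is reachable, so we keep all 8.
P0 = {S0,S1} | {S2,S3,S4,S5,S6,S7}.
On input L, block {S2,S3,S4,S5,S6,S7} splits into {S2,S3,S4,S6} and {S5,S7}.
The partition is now stable with 3 blocks: {S0,S1} | {S2,S3,S4,S6} | {S5,S7}.

3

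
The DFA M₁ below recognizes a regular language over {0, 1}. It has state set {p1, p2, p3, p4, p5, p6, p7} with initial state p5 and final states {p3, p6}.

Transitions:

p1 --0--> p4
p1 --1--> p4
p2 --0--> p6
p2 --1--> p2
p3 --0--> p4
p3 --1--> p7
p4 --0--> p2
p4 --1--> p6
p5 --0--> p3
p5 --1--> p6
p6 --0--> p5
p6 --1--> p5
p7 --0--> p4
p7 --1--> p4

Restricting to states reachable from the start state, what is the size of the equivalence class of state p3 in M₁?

First remove the unreachable states {p1}; 6 states remain.
Start with accepting vs non-accepting: {p3,p6} | {p2,p4,p5,p7}.
Refine {p2,p4,p5,p7} on symbol 0: members go to different blocks, giving {p2,p5} and {p4,p7}.
On input 0, block {p3,p6} splits into {p3} and {p6}.
Split {p2,p5} by δ(·,0) → {p2} and {p5}.
On input 0, block {p4,p7} splits into {p4} and {p7}.
No further refinement is possible. Final partition (6 blocks): {p3} | {p2} | {p4} | {p6} | {p5} | {p7}.
The equivalence class containing p3 is {p3}, of size 1.

1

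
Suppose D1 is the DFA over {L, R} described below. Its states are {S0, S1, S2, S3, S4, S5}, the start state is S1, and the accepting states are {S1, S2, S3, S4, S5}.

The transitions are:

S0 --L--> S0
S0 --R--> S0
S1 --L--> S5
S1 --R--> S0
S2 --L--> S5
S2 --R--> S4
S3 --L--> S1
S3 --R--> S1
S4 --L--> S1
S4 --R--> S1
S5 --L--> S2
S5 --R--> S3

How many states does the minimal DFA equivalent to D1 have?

4

P0 = {S1,S2,S3,S4,S5} | {S0}.
Refine {S1,S2,S3,S4,S5} on symbol R: members go to different blocks, giving {S2,S3,S4,S5} and {S1}.
Refine {S2,S3,S4,S5} on symbol L: members go to different blocks, giving {S2,S5} and {S3,S4}.
The partition is now stable with 4 blocks: {S2,S5} | {S0} | {S1} | {S3,S4}.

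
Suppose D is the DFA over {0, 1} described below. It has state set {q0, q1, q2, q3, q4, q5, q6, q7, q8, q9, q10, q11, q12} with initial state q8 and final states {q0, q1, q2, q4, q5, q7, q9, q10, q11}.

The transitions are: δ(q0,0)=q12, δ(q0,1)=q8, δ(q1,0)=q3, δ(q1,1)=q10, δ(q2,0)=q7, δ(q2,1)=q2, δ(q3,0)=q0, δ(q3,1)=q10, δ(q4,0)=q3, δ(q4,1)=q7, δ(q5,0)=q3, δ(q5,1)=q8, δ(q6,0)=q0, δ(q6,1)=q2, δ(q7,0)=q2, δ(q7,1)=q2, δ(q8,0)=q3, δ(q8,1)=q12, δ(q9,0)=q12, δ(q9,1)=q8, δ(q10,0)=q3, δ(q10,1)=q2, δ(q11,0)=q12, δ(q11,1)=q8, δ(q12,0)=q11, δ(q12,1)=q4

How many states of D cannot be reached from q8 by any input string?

4

Starting at q8 and following transitions, the reachable set is {q0, q2, q3, q4, q7, q8, q10, q11, q12}. That leaves q1, q5, q6, q9 unreachable — 4 in total.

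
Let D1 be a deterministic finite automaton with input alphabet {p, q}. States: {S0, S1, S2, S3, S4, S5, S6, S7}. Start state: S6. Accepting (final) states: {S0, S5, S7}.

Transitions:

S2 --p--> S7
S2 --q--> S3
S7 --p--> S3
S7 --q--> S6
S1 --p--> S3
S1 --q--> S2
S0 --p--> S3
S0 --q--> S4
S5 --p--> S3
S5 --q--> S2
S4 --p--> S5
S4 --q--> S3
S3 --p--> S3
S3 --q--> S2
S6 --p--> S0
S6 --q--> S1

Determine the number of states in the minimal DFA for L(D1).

Every state is reachable, so we keep all 8.
Start with accepting vs non-accepting: {S0,S5,S7} | {S1,S2,S3,S4,S6}.
On input p, block {S1,S2,S3,S4,S6} splits into {S2,S4,S6} and {S1,S3}.
No further refinement is possible. Final partition (3 blocks): {S0,S5,S7} | {S2,S4,S6} | {S1,S3}.

3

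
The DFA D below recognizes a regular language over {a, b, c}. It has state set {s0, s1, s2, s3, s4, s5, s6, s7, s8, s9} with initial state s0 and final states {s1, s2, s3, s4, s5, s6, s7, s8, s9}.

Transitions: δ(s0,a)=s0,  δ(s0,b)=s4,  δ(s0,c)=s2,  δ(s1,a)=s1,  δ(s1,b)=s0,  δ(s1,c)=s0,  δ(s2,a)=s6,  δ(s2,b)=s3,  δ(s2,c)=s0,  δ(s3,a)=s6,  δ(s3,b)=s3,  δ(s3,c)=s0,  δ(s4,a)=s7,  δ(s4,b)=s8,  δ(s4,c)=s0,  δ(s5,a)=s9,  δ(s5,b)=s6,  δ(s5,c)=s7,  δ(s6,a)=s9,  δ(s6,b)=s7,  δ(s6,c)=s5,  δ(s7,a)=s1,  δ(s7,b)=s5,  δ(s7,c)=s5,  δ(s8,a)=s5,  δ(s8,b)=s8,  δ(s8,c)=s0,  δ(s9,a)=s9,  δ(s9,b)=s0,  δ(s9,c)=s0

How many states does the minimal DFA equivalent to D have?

4

Every state is reachable, so we keep all 10.
Start with accepting vs non-accepting: {s1,s2,s3,s4,s5,s6,s7,s8,s9} | {s0}.
On input b, block {s1,s2,s3,s4,s5,s6,s7,s8,s9} splits into {s2,s3,s4,s5,s6,s7,s8} and {s1,s9}.
Split {s2,s3,s4,s5,s6,s7,s8} by δ(·,a) → {s2,s3,s4,s8} and {s5,s6,s7}.
The partition is now stable with 4 blocks: {s2,s3,s4,s8} | {s0} | {s1,s9} | {s5,s6,s7}.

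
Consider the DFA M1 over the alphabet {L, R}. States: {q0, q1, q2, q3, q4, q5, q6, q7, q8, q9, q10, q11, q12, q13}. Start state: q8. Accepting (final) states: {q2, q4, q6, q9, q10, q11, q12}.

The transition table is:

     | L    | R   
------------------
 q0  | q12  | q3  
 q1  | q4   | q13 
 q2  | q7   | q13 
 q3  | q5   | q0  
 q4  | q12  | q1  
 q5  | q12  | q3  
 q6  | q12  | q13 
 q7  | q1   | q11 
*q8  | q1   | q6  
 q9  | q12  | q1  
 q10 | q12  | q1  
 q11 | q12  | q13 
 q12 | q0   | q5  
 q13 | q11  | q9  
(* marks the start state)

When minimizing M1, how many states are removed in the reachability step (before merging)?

No path from q8 leads to q2, q7, q10; the other 11 states are all reachable.

3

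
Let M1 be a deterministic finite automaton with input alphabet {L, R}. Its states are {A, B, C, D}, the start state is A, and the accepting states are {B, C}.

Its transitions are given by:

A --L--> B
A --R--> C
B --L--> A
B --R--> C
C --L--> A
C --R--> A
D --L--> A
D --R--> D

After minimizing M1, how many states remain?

3

States {D} cannot be reached from the start state, so discard them.
Start with accepting vs non-accepting: {B,C} | {A}.
Split {B,C} by δ(·,R) → {B} and {C}.
Stable partition: {B} | {A} | {C} — 3 equivalence classes.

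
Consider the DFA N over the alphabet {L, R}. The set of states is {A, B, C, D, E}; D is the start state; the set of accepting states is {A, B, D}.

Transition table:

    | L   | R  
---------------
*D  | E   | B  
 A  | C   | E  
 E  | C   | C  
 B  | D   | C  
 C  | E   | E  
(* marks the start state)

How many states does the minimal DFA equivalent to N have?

Reachable states from the start: {B,C,D,E}. Unreachable: {A} — drop them.
P0 = {B,D} | {C,E}.
Split {B,D} by δ(·,L) → {B} and {D}.
No further refinement is possible. Final partition (3 blocks): {B} | {C,E} | {D}.

3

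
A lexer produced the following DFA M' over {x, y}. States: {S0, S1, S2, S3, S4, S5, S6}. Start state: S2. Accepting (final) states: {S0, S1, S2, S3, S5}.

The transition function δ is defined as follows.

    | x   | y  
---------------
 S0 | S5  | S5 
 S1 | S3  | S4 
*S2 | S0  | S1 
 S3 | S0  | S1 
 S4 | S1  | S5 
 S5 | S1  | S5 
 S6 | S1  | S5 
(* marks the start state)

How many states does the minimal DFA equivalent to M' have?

5

States {S6} cannot be reached from the start state, so discard them.
P0 = {S0,S1,S2,S3,S5} | {S4}.
On input y, block {S0,S1,S2,S3,S5} splits into {S0,S2,S3,S5} and {S1}.
Split {S0,S2,S3,S5} by δ(·,x) → {S0,S2,S3} and {S5}.
On input x, block {S0,S2,S3} splits into {S2,S3} and {S0}.
The partition is now stable with 5 blocks: {S2,S3} | {S4} | {S1} | {S5} | {S0}.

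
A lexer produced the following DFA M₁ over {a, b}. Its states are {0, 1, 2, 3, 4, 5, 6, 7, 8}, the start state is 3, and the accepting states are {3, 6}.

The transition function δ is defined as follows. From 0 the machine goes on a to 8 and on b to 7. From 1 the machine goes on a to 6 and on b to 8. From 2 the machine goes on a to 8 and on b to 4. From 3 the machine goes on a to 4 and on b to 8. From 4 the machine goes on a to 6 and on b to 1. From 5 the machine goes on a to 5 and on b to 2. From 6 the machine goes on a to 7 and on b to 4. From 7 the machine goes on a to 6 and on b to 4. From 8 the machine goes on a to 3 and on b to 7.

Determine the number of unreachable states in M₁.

Starting at 3 and following transitions, the reachable set is {1, 3, 4, 6, 7, 8}. That leaves 0, 2, 5 unreachable — 3 in total.

3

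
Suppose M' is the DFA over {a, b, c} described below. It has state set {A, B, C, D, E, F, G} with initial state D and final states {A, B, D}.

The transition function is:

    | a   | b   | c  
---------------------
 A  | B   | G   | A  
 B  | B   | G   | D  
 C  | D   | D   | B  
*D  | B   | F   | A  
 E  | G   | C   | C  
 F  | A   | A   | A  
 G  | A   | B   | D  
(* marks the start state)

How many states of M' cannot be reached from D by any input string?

2

BFS from D reaches {A, B, D, F, G}; the 2 state(s) C, E are never visited.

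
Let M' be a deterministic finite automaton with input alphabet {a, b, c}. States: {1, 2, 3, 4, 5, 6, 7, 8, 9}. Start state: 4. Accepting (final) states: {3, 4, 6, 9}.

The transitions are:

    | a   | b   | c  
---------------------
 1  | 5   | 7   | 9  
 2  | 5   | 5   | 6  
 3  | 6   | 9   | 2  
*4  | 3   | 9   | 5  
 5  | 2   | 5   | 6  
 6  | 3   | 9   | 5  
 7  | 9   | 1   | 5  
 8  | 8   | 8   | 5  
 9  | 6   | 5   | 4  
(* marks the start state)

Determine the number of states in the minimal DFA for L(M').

First remove the unreachable states {1,7,8}; 6 states remain.
Start with accepting vs non-accepting: {3,4,6,9} | {2,5}.
Refine {3,4,6,9} on symbol b: members go to different blocks, giving {3,4,6} and {9}.
The partition is now stable with 3 blocks: {3,4,6} | {2,5} | {9}.

3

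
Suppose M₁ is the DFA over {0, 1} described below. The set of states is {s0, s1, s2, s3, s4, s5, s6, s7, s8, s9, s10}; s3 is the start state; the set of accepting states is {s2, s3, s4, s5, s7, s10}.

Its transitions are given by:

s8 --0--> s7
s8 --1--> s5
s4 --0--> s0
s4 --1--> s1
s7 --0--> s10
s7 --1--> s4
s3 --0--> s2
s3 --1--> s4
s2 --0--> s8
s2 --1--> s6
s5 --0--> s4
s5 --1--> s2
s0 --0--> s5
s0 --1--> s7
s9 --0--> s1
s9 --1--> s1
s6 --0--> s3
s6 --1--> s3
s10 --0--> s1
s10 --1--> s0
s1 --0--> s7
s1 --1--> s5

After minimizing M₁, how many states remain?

First remove the unreachable states {s9}; 10 states remain.
Initial partition by acceptance: {s2,s3,s4,s5,s7,s10} | {s0,s1,s6,s8}.
Refine {s2,s3,s4,s5,s7,s10} on symbol 0: members go to different blocks, giving {s2,s4,s10} and {s3,s5,s7}.
No further refinement is possible. Final partition (3 blocks): {s2,s4,s10} | {s0,s1,s6,s8} | {s3,s5,s7}.

3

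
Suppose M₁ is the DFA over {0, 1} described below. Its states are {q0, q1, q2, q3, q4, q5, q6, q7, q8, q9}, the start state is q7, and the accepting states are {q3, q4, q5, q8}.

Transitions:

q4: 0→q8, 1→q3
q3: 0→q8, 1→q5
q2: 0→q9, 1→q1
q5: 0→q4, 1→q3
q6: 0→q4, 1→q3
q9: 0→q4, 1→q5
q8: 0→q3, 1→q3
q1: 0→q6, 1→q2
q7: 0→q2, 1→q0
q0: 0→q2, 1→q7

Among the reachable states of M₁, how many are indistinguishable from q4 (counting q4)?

P0 = {q3,q4,q5,q8} | {q0,q1,q2,q6,q7,q9}.
On input 0, block {q0,q1,q2,q6,q7,q9} splits into {q0,q1,q2,q7} and {q6,q9}.
Split {q0,q1,q2,q7} by δ(·,0) → {q0,q7} and {q1,q2}.
The partition is now stable with 4 blocks: {q3,q4,q5,q8} | {q0,q7} | {q6,q9} | {q1,q2}.
The equivalence class containing q4 is {q3,q4,q5,q8}, of size 4.

4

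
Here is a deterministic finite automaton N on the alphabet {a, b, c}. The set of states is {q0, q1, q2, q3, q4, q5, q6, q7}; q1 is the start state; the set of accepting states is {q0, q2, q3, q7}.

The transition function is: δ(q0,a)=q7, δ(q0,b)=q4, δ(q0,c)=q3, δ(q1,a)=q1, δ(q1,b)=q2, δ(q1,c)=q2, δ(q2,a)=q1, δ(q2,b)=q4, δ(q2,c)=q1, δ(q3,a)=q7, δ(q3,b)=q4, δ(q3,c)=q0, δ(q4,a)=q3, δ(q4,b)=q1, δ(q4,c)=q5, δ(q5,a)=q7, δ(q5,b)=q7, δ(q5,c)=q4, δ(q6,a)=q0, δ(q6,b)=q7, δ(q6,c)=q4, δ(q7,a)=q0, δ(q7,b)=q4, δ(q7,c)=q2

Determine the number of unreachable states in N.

Starting at q1 and following transitions, the reachable set is {q0, q1, q2, q3, q4, q5, q7}. That leaves q6 unreachable — 1 in total.

1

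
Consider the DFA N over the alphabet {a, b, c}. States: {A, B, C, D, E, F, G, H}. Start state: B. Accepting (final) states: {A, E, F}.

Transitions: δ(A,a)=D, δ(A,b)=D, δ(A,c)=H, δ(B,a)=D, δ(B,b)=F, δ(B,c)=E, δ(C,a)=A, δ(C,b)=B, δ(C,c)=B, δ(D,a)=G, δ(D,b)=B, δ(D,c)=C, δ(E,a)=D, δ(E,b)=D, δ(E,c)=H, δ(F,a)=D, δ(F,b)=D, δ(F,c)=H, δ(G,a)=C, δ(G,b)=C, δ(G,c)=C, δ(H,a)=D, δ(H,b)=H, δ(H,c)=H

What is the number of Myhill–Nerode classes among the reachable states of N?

All states are reachable from the start state.
Start with accepting vs non-accepting: {A,E,F} | {B,C,D,G,H}.
Split {B,C,D,G,H} by δ(·,a) → {B,D,G,H} and {C}.
Split {B,D,G,H} by δ(·,a) → {B,D,H} and {G}.
Refine {B,D,H} on symbol a: members go to different blocks, giving {B,H} and {D}.
Refine {B,H} on symbol b: members go to different blocks, giving {B} and {H}.
No further refinement is possible. Final partition (6 blocks): {A,E,F} | {B} | {C} | {G} | {D} | {H}.

6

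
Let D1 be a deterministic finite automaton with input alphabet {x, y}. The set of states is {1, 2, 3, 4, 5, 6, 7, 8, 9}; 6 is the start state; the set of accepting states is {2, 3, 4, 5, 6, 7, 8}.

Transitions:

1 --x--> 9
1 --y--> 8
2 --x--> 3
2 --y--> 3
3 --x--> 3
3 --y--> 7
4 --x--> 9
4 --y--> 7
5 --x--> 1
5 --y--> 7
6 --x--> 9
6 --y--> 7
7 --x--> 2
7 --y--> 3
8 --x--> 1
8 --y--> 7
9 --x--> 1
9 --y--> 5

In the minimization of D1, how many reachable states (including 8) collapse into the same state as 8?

3

States {4} cannot be reached from the start state, so discard them.
Start with accepting vs non-accepting: {2,3,5,6,7,8} | {1,9}.
Split {2,3,5,6,7,8} by δ(·,x) → {2,3,7} and {5,6,8}.
Stable partition: {2,3,7} | {1,9} | {5,6,8} — 3 equivalence classes.
State 8 belongs to the block {5,6,8}, which has 3 states.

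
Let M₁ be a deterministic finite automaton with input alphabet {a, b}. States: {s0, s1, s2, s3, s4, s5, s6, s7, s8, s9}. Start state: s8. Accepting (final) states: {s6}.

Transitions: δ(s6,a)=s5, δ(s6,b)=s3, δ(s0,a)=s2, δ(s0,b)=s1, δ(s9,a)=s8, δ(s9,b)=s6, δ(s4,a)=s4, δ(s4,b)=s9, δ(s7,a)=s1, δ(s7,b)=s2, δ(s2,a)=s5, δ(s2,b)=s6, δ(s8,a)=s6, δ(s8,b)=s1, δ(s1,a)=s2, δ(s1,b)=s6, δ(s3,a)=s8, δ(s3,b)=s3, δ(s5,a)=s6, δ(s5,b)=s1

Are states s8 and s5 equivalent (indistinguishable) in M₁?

Yes

States {s0,s4,s7,s9} cannot be reached from the start state, so discard them.
P0 = {s6} | {s1,s2,s3,s5,s8}.
Split {s1,s2,s3,s5,s8} by δ(·,a) → {s1,s2,s3} and {s5,s8}.
Refine {s1,s2,s3} on symbol a: members go to different blocks, giving {s2,s3} and {s1}.
Refine {s2,s3} on symbol b: members go to different blocks, giving {s2} and {s3}.
The partition is now stable with 5 blocks: {s6} | {s2} | {s5,s8} | {s1} | {s3}.
s8 and s5 lie in the same block of the stable partition, so they are equivalent — no string distinguishes them.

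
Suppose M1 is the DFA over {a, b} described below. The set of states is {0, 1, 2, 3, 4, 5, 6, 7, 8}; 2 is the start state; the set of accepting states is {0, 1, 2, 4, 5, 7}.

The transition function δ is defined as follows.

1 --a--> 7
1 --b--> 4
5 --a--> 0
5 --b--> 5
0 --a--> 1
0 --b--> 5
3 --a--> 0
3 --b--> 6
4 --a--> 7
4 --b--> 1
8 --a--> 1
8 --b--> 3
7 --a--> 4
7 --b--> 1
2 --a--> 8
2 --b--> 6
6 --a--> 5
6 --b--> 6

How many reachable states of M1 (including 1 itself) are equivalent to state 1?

Every state is reachable, so we keep all 9.
Start with accepting vs non-accepting: {0,1,2,4,5,7} | {3,6,8}.
Refine {0,1,2,4,5,7} on symbol a: members go to different blocks, giving {0,1,4,5,7} and {2}.
Stable partition: {0,1,4,5,7} | {3,6,8} | {2} — 3 equivalence classes.
The equivalence class containing 1 is {0,1,4,5,7}, of size 5.

5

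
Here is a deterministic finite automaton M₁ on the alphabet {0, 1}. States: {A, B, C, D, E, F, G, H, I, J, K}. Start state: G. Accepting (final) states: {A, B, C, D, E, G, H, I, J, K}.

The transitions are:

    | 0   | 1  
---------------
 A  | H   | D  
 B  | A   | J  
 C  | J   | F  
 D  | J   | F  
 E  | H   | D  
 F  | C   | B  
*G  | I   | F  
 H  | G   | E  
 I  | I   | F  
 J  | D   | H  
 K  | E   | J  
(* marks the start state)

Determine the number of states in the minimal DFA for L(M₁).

Reachable states from the start: {A,B,C,D,E,F,G,H,I,J}. Unreachable: {K} — drop them.
Initial partition by acceptance: {A,B,C,D,E,G,H,I,J} | {F}.
Split {A,B,C,D,E,G,H,I,J} by δ(·,1) → {A,B,E,H,J} and {C,D,G,I}.
Refine {A,B,E,H,J} on symbol 0: members go to different blocks, giving {A,B,E} and {H,J}.
Split {A,B,E} by δ(·,0) → {A,E} and {B}.
Split {C,D,G,I} by δ(·,0) → {C,D} and {G,I}.
Split {H,J} by δ(·,0) → {H} and {J}.
No further refinement is possible. Final partition (7 blocks): {A,E} | {F} | {C,D} | {H} | {B} | {G,I} | {J}.

7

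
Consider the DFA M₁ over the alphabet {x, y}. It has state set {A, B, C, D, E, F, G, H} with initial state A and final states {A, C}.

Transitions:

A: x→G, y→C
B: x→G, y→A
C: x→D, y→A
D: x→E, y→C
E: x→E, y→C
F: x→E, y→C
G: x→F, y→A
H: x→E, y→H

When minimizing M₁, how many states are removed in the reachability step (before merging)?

No path from A leads to B, H; the other 6 states are all reachable.

2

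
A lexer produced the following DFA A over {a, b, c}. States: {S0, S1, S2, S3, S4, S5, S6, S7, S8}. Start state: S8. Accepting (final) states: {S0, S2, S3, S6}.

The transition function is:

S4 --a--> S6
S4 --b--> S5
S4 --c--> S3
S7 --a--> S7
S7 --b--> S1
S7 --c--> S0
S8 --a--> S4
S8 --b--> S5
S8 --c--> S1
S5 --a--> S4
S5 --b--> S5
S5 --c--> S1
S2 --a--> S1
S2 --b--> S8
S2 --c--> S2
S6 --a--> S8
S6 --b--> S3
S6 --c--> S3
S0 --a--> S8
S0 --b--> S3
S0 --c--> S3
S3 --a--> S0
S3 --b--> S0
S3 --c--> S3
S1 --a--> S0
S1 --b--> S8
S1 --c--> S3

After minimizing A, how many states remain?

4

Reachable states from the start: {S0,S1,S3,S4,S5,S6,S8}. Unreachable: {S2,S7} — drop them.
Start with accepting vs non-accepting: {S0,S3,S6} | {S1,S4,S5,S8}.
On input a, block {S0,S3,S6} splits into {S0,S6} and {S3}.
Split {S1,S4,S5,S8} by δ(·,a) → {S1,S4} and {S5,S8}.
The partition is now stable with 4 blocks: {S0,S6} | {S1,S4} | {S3} | {S5,S8}.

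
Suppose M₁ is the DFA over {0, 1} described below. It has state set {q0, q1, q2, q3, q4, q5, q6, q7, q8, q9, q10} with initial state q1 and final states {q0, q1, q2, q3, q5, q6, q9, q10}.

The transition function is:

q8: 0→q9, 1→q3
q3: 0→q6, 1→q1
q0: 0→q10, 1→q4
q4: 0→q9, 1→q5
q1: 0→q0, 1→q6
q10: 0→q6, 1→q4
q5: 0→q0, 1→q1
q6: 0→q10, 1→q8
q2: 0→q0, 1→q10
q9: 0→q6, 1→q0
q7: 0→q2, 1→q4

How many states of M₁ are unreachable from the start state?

2

No path from q1 leads to q2, q7; the other 9 states are all reachable.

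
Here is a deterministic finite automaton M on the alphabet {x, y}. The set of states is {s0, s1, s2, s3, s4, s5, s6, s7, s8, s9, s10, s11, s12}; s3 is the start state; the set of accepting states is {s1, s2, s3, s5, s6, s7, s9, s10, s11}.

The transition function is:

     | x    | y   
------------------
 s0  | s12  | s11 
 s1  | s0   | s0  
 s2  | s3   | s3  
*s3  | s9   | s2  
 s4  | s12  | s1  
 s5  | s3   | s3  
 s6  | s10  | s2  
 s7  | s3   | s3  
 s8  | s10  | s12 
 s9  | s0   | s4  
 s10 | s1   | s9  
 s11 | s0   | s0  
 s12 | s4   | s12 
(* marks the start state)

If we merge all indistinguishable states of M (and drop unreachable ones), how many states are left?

States {s5,s6,s7,s8,s10} cannot be reached from the start state, so discard them.
Start with accepting vs non-accepting: {s1,s2,s3,s9,s11} | {s0,s4,s12}.
Split {s1,s2,s3,s9,s11} by δ(·,x) → {s1,s9,s11} and {s2,s3}.
On input y, block {s0,s4,s12} splits into {s0,s4} and {s12}.
On input x, block {s2,s3} splits into {s2} and {s3}.
Stable partition: {s1,s9,s11} | {s0,s4} | {s2} | {s12} | {s3} — 5 equivalence classes.

5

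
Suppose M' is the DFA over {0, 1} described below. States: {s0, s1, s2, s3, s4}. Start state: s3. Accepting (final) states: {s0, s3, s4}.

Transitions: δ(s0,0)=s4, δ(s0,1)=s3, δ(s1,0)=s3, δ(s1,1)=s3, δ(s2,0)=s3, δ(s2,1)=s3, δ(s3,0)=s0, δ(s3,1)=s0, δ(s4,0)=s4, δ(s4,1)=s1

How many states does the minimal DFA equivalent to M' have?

4

States {s2} cannot be reached from the start state, so discard them.
Start with accepting vs non-accepting: {s0,s3,s4} | {s1}.
On input 1, block {s0,s3,s4} splits into {s0,s3} and {s4}.
Split {s0,s3} by δ(·,0) → {s0} and {s3}.
Stable partition: {s0} | {s1} | {s4} | {s3} — 4 equivalence classes.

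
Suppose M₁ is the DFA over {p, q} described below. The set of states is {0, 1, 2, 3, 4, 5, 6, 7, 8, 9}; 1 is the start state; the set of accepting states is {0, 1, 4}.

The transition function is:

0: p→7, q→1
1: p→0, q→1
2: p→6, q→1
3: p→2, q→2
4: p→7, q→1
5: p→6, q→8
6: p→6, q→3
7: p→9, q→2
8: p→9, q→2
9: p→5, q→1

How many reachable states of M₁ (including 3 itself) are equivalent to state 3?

First remove the unreachable states {4}; 9 states remain.
Initial partition by acceptance: {0,1} | {2,3,5,6,7,8,9}.
Split {0,1} by δ(·,p) → {0} and {1}.
On input q, block {2,3,5,6,7,8,9} splits into {3,5,6,7,8} and {2,9}.
Refine {3,5,6,7,8} on symbol p: members go to different blocks, giving {3,7,8} and {5,6}.
The partition is now stable with 5 blocks: {0} | {3,7,8} | {1} | {2,9} | {5,6}.
The equivalence class containing 3 is {3,7,8}, of size 3.

3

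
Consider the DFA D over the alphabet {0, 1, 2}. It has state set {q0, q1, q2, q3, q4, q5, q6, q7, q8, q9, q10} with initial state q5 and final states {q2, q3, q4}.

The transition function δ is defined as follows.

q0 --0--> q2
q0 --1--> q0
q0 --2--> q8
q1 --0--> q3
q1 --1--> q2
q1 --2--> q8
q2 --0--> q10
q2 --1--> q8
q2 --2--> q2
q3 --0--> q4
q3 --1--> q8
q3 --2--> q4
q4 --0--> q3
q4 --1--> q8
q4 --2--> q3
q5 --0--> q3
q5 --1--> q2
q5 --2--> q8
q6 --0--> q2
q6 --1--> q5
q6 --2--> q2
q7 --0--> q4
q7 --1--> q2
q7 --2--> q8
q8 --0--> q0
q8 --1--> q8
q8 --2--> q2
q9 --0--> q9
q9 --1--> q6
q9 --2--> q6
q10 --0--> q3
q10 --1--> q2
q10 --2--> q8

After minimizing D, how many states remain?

5

Reachable states from the start: {q0,q2,q3,q4,q5,q8,q10}. Unreachable: {q1,q6,q7,q9} — drop them.
P0 = {q2,q3,q4} | {q0,q5,q8,q10}.
Refine {q2,q3,q4} on symbol 0: members go to different blocks, giving {q3,q4} and {q2}.
On input 0, block {q0,q5,q8,q10} splits into {q5,q10} and {q0} and {q8}.
Stable partition: {q3,q4} | {q5,q10} | {q2} | {q0} | {q8} — 5 equivalence classes.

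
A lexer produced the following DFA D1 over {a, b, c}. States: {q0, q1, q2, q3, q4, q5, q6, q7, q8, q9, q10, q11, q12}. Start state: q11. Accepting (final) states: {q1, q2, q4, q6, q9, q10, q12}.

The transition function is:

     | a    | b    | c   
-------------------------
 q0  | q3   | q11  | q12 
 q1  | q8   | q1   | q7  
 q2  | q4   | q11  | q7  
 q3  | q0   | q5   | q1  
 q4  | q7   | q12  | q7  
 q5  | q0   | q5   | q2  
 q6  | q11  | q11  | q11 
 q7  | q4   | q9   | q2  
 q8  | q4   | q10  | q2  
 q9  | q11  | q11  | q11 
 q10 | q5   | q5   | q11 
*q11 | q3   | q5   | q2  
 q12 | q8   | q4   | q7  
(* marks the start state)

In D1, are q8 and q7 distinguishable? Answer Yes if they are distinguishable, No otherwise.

Reachable states from the start: {q0,q1,q2,q3,q4,q5,q7,q8,q9,q10,q11,q12}. Unreachable: {q6} — drop them.
P0 = {q1,q2,q4,q9,q10,q12} | {q0,q3,q5,q7,q8,q11}.
Refine {q1,q2,q4,q9,q10,q12} on symbol a: members go to different blocks, giving {q1,q4,q9,q10,q12} and {q2}.
Split {q1,q4,q9,q10,q12} by δ(·,b) → {q1,q4,q12} and {q9,q10}.
Split {q0,q3,q5,q7,q8,q11} by δ(·,a) → {q0,q3,q5,q11} and {q7,q8}.
On input c, block {q0,q3,q5,q11} splits into {q0,q3} and {q5,q11}.
Stable partition: {q1,q4,q12} | {q0,q3} | {q2} | {q9,q10} | {q7,q8} | {q5,q11} — 6 equivalence classes.
q8 and q7 lie in the same block of the stable partition, so they are equivalent — no string distinguishes them.

No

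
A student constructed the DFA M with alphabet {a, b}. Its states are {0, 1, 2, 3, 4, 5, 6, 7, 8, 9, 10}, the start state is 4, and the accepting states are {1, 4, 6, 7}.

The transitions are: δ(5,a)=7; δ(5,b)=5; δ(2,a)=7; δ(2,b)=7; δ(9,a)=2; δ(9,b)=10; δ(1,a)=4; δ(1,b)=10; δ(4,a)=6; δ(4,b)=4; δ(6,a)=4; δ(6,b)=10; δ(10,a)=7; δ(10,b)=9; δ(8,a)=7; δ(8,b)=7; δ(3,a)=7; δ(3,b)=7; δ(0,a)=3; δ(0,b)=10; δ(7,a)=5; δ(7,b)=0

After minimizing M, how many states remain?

Reachable states from the start: {0,2,3,4,5,6,7,9,10}. Unreachable: {1,8} — drop them.
P0 = {4,6,7} | {0,2,3,5,9,10}.
Refine {4,6,7} on symbol a: members go to different blocks, giving {4,6} and {7}.
Refine {4,6} on symbol b: members go to different blocks, giving {4} and {6}.
Split {0,2,3,5,9,10} by δ(·,a) → {2,3,5,10} and {0,9}.
Refine {2,3,5,10} on symbol b: members go to different blocks, giving {2,3} and {5} and {10}.
The partition is now stable with 7 blocks: {4} | {2,3} | {7} | {6} | {0,9} | {5} | {10}.

7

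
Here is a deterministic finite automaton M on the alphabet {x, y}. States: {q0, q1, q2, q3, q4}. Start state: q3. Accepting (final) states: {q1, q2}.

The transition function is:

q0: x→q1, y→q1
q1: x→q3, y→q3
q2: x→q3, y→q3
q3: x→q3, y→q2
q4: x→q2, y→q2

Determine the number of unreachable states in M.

BFS from q3 reaches {q2, q3}; the 3 state(s) q0, q1, q4 are never visited.

3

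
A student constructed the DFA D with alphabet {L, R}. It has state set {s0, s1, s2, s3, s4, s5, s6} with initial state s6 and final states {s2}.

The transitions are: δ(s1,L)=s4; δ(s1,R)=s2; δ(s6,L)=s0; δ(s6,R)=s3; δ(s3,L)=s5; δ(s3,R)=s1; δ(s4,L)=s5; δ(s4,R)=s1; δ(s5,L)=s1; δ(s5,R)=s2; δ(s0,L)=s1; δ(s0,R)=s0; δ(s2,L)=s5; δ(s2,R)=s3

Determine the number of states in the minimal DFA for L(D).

6

All states are reachable from the start state.
Start with accepting vs non-accepting: {s2} | {s0,s1,s3,s4,s5,s6}.
Split {s0,s1,s3,s4,s5,s6} by δ(·,R) → {s0,s3,s4,s6} and {s1,s5}.
On input L, block {s0,s3,s4,s6} splits into {s0,s3,s4} and {s6}.
On input R, block {s0,s3,s4} splits into {s3,s4} and {s0}.
On input L, block {s1,s5} splits into {s1} and {s5}.
No further refinement is possible. Final partition (6 blocks): {s2} | {s3,s4} | {s1} | {s6} | {s0} | {s5}.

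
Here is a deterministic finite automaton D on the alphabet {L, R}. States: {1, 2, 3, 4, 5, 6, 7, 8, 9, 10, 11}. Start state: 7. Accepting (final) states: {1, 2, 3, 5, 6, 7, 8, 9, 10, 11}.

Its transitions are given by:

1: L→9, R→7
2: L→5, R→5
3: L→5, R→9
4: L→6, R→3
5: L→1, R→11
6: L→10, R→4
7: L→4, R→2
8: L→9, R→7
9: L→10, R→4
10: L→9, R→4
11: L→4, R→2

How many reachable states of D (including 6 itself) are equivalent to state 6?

States {8} cannot be reached from the start state, so discard them.
Initial partition by acceptance: {1,2,3,5,6,7,9,10,11} | {4}.
On input L, block {1,2,3,5,6,7,9,10,11} splits into {1,2,3,5,6,9,10} and {7,11}.
On input R, block {1,2,3,5,6,9,10} splits into {6,9,10} and {1,5} and {2,3}.
On input L, block {1,5} splits into {1} and {5}.
Split {2,3} by δ(·,R) → {2} and {3}.
No further refinement is possible. Final partition (7 blocks): {6,9,10} | {4} | {7,11} | {1} | {2} | {5} | {3}.
State 6 belongs to the block {6,9,10}, which has 3 states.

3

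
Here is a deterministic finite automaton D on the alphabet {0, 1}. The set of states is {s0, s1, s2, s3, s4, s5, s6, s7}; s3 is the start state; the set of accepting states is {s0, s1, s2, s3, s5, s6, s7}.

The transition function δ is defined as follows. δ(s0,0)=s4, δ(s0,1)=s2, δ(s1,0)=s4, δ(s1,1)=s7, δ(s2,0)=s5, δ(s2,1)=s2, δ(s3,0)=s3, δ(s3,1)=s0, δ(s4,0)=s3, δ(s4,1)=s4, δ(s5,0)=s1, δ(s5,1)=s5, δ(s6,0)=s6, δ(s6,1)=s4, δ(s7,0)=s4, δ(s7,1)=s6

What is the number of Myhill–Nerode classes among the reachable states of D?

All states are reachable from the start state.
Initial partition by acceptance: {s0,s1,s2,s3,s5,s6,s7} | {s4}.
On input 0, block {s0,s1,s2,s3,s5,s6,s7} splits into {s2,s3,s5,s6} and {s0,s1,s7}.
Split {s2,s3,s5,s6} by δ(·,0) → {s2,s3,s6} and {s5}.
Refine {s2,s3,s6} on symbol 0: members go to different blocks, giving {s3,s6} and {s2}.
Split {s3,s6} by δ(·,1) → {s3} and {s6}.
On input 1, block {s0,s1,s7} splits into {s0} and {s1} and {s7}.
The partition is now stable with 8 blocks: {s3} | {s4} | {s0} | {s5} | {s2} | {s6} | {s1} | {s7}.

8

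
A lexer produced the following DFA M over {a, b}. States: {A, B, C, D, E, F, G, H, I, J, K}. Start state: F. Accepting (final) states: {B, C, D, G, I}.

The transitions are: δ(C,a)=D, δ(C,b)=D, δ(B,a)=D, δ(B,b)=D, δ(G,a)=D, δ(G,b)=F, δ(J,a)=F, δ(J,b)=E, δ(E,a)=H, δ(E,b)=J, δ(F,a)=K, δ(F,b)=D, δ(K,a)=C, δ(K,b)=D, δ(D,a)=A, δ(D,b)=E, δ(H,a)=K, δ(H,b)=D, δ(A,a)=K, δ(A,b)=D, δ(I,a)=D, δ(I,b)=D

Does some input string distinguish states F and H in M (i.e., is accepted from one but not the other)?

States {B,G,I} cannot be reached from the start state, so discard them.
Initial partition by acceptance: {C,D} | {A,E,F,H,J,K}.
Refine {C,D} on symbol a: members go to different blocks, giving {C} and {D}.
On input a, block {A,E,F,H,J,K} splits into {A,E,F,H,J} and {K}.
Refine {A,E,F,H,J} on symbol a: members go to different blocks, giving {A,F,H} and {E,J}.
The partition is now stable with 5 blocks: {C} | {A,F,H} | {D} | {K} | {E,J}.
F and H lie in the same block of the stable partition, so they are equivalent — no string distinguishes them.

No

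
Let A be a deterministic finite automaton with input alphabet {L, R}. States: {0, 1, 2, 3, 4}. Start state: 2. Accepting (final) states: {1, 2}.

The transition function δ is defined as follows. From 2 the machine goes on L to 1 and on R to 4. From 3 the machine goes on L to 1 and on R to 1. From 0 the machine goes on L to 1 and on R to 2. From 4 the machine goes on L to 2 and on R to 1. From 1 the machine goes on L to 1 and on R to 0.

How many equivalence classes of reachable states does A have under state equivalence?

First remove the unreachable states {3}; 4 states remain.
Initial partition by acceptance: {1,2} | {0,4}.
The partition is now stable with 2 blocks: {1,2} | {0,4}.

2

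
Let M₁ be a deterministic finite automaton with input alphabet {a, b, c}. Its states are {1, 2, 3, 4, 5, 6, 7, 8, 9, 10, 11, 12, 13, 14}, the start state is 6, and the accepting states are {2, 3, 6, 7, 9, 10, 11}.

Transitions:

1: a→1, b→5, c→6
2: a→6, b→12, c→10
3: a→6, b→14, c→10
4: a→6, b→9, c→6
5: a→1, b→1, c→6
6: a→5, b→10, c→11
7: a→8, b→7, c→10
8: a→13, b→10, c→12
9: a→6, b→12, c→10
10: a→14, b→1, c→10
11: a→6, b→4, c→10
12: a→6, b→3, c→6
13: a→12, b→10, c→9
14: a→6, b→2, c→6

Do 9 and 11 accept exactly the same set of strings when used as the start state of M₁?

Reachable states from the start: {1,2,3,4,5,6,9,10,11,12,14}. Unreachable: {7,8,13} — drop them.
Start with accepting vs non-accepting: {2,3,6,9,10,11} | {1,4,5,12,14}.
Split {2,3,6,9,10,11} by δ(·,a) → {2,3,9,11} and {6,10}.
On input a, block {1,4,5,12,14} splits into {4,12,14} and {1,5}.
Refine {6,10} on symbol a: members go to different blocks, giving {6} and {10}.
No further refinement is possible. Final partition (5 blocks): {2,3,9,11} | {4,12,14} | {6} | {1,5} | {10}.
9 and 11 lie in the same block of the stable partition, so they are equivalent — no string distinguishes them.

Yes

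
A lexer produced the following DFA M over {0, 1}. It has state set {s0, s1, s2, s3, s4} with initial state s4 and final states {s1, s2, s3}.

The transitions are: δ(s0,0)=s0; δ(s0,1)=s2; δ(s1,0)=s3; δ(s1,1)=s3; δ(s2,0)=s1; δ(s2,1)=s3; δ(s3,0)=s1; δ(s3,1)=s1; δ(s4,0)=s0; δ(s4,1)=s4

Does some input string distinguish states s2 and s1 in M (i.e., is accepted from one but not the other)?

All states are reachable from the start state.
Start with accepting vs non-accepting: {s1,s2,s3} | {s0,s4}.
On input 1, block {s0,s4} splits into {s0} and {s4}.
No further refinement is possible. Final partition (3 blocks): {s1,s2,s3} | {s0} | {s4}.
s2 and s1 lie in the same block of the stable partition, so they are equivalent — no string distinguishes them.

No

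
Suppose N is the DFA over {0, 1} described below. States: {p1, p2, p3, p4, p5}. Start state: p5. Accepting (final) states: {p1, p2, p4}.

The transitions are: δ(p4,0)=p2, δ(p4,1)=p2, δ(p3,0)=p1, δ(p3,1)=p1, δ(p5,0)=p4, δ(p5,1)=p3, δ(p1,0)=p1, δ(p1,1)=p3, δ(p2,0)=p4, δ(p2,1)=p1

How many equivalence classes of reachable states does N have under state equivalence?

5

P0 = {p1,p2,p4} | {p3,p5}.
On input 1, block {p1,p2,p4} splits into {p2,p4} and {p1}.
Refine {p2,p4} on symbol 1: members go to different blocks, giving {p2} and {p4}.
On input 0, block {p3,p5} splits into {p3} and {p5}.
Stable partition: {p2} | {p3} | {p1} | {p4} | {p5} — 5 equivalence classes.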